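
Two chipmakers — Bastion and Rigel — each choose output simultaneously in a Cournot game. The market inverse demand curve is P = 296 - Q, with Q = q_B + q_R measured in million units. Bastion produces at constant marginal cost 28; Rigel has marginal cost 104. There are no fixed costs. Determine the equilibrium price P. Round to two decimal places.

142.67

Bastion's profit: π_B = (296 - Q)q_B - (28q_B). Setting ∂π_B/∂q_B = 0: 268 - 2q_B - (q_R) = 0.
Rigel's profit: π_R = (296 - Q)q_R - (104q_R). Setting ∂π_R/∂q_R = 0: 192 - 2q_R - (q_B) = 0.
Best responses: q_B = (268 - q_R)/2, q_R = (192 - q_B)/2.
Solving the pair: q_B = 344/3, q_R = 116/3.
Total output Q = 460/3, so price P = 296 - 460/3 = 428/3.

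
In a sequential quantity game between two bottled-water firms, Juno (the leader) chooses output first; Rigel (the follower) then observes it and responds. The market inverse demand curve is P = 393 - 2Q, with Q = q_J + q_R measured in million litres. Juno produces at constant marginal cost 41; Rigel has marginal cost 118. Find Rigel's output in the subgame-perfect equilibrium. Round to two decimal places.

The follower Rigel best-responds to any q_J: π_R = (393 - 2Q)q_R - 118q_R.
Setting the follower's marginal profit to zero, 275 - 2q_J - 4q_R = 0, i.e. q_R = (275 - 2q_J)/4.
The leader anticipates this reaction. Substituting into P = 393 - 2Q gives P = 511/2 - q_J, so π_J = (511/2 - q_J)q_J - 41q_J.
Leader FOC: 429/2 - 2q_J = 0, so q_J = 429/4.
Then q_R = (275 - 2·(429/4))/4 = 121/8.

15.13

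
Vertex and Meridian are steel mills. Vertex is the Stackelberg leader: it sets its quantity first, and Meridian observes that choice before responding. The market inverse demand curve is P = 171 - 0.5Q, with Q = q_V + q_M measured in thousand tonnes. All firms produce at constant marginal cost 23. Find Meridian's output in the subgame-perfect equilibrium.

74

The follower Meridian best-responds to any q_V: π_M = (171 - 0.5Q)q_M - 23q_M.
Setting the follower's marginal profit to zero, 148 - (1/2)q_V - q_M = 0, i.e. q_M = (148 - (1/2)q_V).
Vertex substitutes q_M(q_V) into its own profit: π_V = q_V(171 - (1/2)q_V - (148 - (1/2)q_V)/2) - 23q_V = (97 - (1/4)q_V)q_V - 23q_V.
Maximising: ∂π_V/∂q_V = 74 - (1/2)q_V = 0, giving q_V = 148.
Then q_M = (148 - (1/2)·148) = 74.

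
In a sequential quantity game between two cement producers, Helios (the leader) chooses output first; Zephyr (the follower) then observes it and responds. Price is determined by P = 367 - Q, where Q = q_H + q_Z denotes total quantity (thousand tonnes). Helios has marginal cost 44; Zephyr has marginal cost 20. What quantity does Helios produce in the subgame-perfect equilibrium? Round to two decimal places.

149.50

Solve by backward induction. Given q_H, the follower Zephyr maximises π_Z = (367 - q_H - q_Z)q_Z - 20q_Z.
∂π_Z/∂q_Z = 347 - q_H - 2q_Z = 0 gives the reaction function q_Z = (347 - q_H)/2.
The leader anticipates this reaction. Substituting into P = 367 - Q gives P = 387/2 - (1/2)q_H, so π_H = (387/2 - (1/2)q_H)q_H - 44q_H.
The leader's first-order condition 299/2 - q_H = 0 yields q_H = 299/2.
Then q_Z = (347 - 299/2)/2 = 395/4.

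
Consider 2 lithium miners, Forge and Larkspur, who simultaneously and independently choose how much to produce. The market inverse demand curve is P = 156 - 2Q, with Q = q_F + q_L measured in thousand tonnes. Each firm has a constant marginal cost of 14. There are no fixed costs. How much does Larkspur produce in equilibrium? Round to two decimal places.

Each firm earns π_i = (156 - 2Q)q_i - 14q_i.
Setting ∂π_i/∂q_i = 0 with rivals' quantities fixed: 142 - 4q_i - 2q_j = 0.
By symmetry each firm produces the same amount; substituting q_j = q_i yields q_i = 142/6 = 71/3.

23.67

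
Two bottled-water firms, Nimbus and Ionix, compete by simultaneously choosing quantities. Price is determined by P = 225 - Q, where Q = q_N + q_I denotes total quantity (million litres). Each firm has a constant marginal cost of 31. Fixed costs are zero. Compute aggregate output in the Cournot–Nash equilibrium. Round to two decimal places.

A representative firm's profit is π_i = q_i(225 - Q) - 31q_i.
First-order condition (treating rivals' output as given): 194 - 2q_i - q_j = 0.
With identical firms every q_j equals q_i, so q_j = q_i and 194 = 3q_i, giving q_i = 194/3.
Total output Q = 194/3 + 194/3 = 388/3.

129.33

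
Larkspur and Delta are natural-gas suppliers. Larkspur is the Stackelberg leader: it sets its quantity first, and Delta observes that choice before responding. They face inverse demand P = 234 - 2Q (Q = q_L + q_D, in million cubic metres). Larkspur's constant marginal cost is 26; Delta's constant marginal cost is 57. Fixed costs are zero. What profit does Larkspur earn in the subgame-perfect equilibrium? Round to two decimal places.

3570.06

Solve by backward induction. Given q_L, the follower Delta maximises π_D = (234 - 2q_L - 2q_D)q_D - 57q_D.
Follower FOC: 177 - 2q_L - 4q_D = 0, so q_D(q_L) = (177 - 2q_L)/4.
The leader anticipates this reaction. Substituting into P = 234 - 2Q gives P = 291/2 - q_L, so π_L = (291/2 - q_L)q_L - 26q_L.
Maximising: ∂π_L/∂q_L = 239/2 - 2q_L = 0, giving q_L = 239/4.
Then q_D = (177 - 2·(239/4))/4 = 115/8.
Price P = 234 - 2·(593/8) = 343/4.
Larkspur's profit: (343/4 - 26)·(239/4) = 3570.0625.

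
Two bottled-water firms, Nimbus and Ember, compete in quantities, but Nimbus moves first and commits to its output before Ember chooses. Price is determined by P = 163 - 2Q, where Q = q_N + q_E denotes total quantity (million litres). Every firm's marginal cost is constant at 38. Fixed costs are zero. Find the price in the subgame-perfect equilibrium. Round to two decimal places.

69.25

Solve by backward induction. Given q_N, the follower Ember maximises π_E = (163 - 2q_N - 2q_E)q_E - 38q_E.
Follower FOC: 125 - 2q_N - 4q_E = 0, so q_E(q_N) = (125 - 2q_N)/4.
The leader anticipates this reaction. Substituting into P = 163 - 2Q gives P = 201/2 - q_N, so π_N = (201/2 - q_N)q_N - 38q_N.
Maximising: ∂π_N/∂q_N = 125/2 - 2q_N = 0, giving q_N = 125/4.
Then q_E = (125 - 2·(125/4))/4 = 125/8.
Total output Q = 375/8, so price P = 163 - 2·(375/8) = 277/4.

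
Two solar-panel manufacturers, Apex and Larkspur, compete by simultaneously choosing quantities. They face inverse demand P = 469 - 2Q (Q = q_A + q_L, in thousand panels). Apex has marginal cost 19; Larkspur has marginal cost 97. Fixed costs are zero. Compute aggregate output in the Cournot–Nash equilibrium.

137

Apex's profit: π_A = (469 - 2Q)q_A - (19q_A). Setting ∂π_A/∂q_A = 0: 450 - 4q_A - 2(q_L) = 0.
Larkspur's first-order condition: 372 - 4q_L - 2(q_A) = 0.
Rearranging gives the reaction functions q_A = (450 - 2q_L)/4 and q_L = (372 - 2q_A)/4.
Substituting one into the other gives q_A = 88 and q_L = 49.
Total output Q = 88 + 49 = 137.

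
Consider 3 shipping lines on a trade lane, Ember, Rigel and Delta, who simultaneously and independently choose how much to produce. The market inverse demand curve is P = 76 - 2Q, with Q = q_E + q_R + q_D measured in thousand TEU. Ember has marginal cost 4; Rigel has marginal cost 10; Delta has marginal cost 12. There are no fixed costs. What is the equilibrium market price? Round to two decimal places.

25.50

Ember's profit: π_E = (76 - 2Q)q_E - (4q_E). Setting ∂π_E/∂q_E = 0: 72 - 4q_E - 2(q_R + q_D) = 0.
Rigel's profit: π_R = (76 - 2Q)q_R - (10q_R). Setting ∂π_R/∂q_R = 0: 66 - 4q_R - 2(q_E + q_D) = 0.
Delta's first-order condition: 64 - 4q_D - 2(q_E + q_R) = 0.
Summing all 3 equations gives 202 − 8Q = 0, hence Q = 101/4.
Back-substituting: q_E = (72 − 101/2)/2 = 43/4, q_R = (66 − 101/2)/2 = 31/4, q_D = (64 − 101/2)/2 = 27/4.
Total output Q = 101/4, so price P = 76 - 2·(101/4) = 51/2.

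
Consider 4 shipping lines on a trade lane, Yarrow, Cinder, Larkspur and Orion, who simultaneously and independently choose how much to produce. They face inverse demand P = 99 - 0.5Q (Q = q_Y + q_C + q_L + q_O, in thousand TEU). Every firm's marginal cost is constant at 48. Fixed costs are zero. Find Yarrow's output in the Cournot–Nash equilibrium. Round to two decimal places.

20.40

A representative firm's profit is π_i = q_i(99 - 0.5Q) - 48q_i.
First-order condition (treating rivals' output as given): 51 - q_i - (1/2)·Σ_{j≠i} q_j = 0.
With identical firms every q_j equals q_i, so Σ_{j≠i} q_j = 3q_i and 51 = (5/2)q_i, giving q_i = 102/5.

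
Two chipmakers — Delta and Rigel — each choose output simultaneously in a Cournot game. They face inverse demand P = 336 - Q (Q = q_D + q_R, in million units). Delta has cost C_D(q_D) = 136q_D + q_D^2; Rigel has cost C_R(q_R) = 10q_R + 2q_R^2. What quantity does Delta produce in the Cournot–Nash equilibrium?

38

Delta's profit: π_D = (336 - Q)q_D - (136q_D + q_D²). Setting ∂π_D/∂q_D = 0: 200 - 4q_D - (q_R) = 0.
Rigel's profit: π_R = (336 - Q)q_R - (10q_R + 2q_R²). Setting ∂π_R/∂q_R = 0: 326 - 6q_R - (q_D) = 0.
So q_D = (200 - q_R)/4 and q_R = (326 - q_D)/6.
Substituting one into the other gives q_D = 38 and q_R = 48.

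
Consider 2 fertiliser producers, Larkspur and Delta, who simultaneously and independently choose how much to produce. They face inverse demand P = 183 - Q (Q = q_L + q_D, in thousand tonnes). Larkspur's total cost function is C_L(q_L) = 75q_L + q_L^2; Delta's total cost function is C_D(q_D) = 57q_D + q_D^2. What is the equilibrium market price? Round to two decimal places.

136.20

Larkspur's profit: π_L = (183 - Q)q_L - (75q_L + q_L²). Setting ∂π_L/∂q_L = 0: 108 - 4q_L - (q_D) = 0.
Delta's profit: π_D = (183 - Q)q_D - (57q_D + q_D²). Setting ∂π_D/∂q_D = 0: 126 - 4q_D - (q_L) = 0.
So q_L = (108 - q_D)/4 and q_D = (126 - q_L)/4.
Substituting one into the other gives q_L = 102/5 and q_D = 132/5.
Total output Q = 234/5, so price P = 183 - 234/5 = 681/5.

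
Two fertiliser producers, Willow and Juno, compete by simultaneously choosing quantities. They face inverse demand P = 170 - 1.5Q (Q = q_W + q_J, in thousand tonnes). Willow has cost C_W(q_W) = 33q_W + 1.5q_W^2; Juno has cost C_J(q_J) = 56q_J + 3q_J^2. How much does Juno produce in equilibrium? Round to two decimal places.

9.25

Willow's profit: π_W = (170 - 1.5Q)q_W - (33q_W + (3/2)q_W²). Setting ∂π_W/∂q_W = 0: 137 - 6q_W - (3/2)(q_J) = 0.
Juno's first-order condition: 114 - 9q_J - (3/2)(q_W) = 0.
So q_W = (137 - (3/2)q_J)/6 and q_J = (114 - (3/2)q_W)/9.
Substituting one into the other gives q_W = 472/23 and q_J = 638/69.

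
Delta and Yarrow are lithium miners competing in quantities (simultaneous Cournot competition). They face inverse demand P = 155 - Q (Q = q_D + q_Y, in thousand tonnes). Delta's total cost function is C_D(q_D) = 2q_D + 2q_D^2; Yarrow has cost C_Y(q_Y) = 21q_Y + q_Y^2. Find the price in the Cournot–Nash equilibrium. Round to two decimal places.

Delta's profit: π_D = (155 - Q)q_D - (2q_D + 2q_D²). Setting ∂π_D/∂q_D = 0: 153 - 6q_D - (q_Y) = 0.
Yarrow's first-order condition: 134 - 4q_Y - (q_D) = 0.
Rearranging gives the reaction functions q_D = (153 - q_Y)/6 and q_Y = (134 - q_D)/4.
Substituting one into the other gives q_D = 478/23 and q_Y = 651/23.
Total output Q = 1129/23, so price P = 155 - 1129/23 = 105.9130.

105.91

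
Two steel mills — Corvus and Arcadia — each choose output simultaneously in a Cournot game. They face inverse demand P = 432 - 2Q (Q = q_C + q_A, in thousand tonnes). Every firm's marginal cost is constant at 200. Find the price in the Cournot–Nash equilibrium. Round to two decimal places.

277.33

Each firm earns π_i = (432 - 2Q)q_i - 200q_i.
Setting ∂π_i/∂q_i = 0 with rivals' quantities fixed: 232 - 4q_i - 2q_j = 0.
By symmetry each firm produces the same amount; substituting q_j = q_i yields q_i = 232/6 = 116/3.
Total output Q = 232/3, so price P = 432 - 2·(232/3) = 832/3.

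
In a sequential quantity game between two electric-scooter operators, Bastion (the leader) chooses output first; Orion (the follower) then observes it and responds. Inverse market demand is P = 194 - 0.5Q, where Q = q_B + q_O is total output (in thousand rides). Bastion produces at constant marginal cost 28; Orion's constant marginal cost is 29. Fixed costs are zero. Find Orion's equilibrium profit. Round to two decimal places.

3321.13

The follower Orion best-responds to any q_B: π_O = (194 - 0.5Q)q_O - 29q_O.
Setting the follower's marginal profit to zero, 165 - (1/2)q_B - q_O = 0, i.e. q_O = (165 - (1/2)q_B).
Bastion substitutes q_O(q_B) into its own profit: π_B = q_B(194 - (1/2)q_B - (165 - (1/2)q_B)/2) - 28q_B = (223/2 - (1/4)q_B)q_B - 28q_B.
Leader FOC: 167/2 - (1/2)q_B = 0, so q_B = 167.
Then q_O = (165 - (1/2)·167) = 163/2.
Price P = 194 - (1/2)·(497/2) = 279/4.
Orion's profit: (279/4 - 29)·(163/2) = 3321.1250.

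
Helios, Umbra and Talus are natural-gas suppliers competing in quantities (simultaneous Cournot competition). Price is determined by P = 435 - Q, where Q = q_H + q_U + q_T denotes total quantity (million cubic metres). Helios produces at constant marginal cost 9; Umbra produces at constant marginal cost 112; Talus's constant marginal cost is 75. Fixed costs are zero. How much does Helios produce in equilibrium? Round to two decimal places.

Helios's profit: π_H = (435 - Q)q_H - (9q_H). Setting ∂π_H/∂q_H = 0: 426 - 2q_H - (q_U + q_T) = 0.
Umbra's first-order condition: 323 - 2q_U - (q_H + q_T) = 0.
Talus's profit: π_T = (435 - Q)q_T - (75q_T). Setting ∂π_T/∂q_T = 0: 360 - 2q_T - (q_H + q_U) = 0.
Adding the 3 conditions: 1109 − 2Q − 2Q = 0, i.e. Q = 1109/4.
Back-substituting: q_H = (426 − 1109/4) = 595/4, q_U = (323 − 1109/4) = 183/4, q_T = (360 − 1109/4) = 331/4.

148.75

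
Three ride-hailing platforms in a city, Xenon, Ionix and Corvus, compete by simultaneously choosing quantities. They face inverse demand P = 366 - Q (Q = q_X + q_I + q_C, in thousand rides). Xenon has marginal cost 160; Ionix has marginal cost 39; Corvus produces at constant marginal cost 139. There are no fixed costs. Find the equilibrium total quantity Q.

Xenon's profit: π_X = (366 - Q)q_X - (160q_X). Setting ∂π_X/∂q_X = 0: 206 - 2q_X - (q_I + q_C) = 0.
Ionix's first-order condition: 327 - 2q_I - (q_X + q_C) = 0.
Corvus's first-order condition: 227 - 2q_C - (q_X + q_I) = 0.
Adding the 3 first-order conditions: 760 − 4Q = 0, so Q = 190.
Back-substituting: q_X = (206 − 190) = 16, q_I = (327 − 190) = 137, q_C = (227 − 190) = 37.
Total output Q = 16 + 137 + 37 = 190.

190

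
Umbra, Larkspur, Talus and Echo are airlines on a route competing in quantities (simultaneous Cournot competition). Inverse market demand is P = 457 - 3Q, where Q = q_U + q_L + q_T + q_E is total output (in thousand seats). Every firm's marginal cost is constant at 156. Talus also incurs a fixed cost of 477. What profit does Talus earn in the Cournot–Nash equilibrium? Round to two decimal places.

Each firm earns π_i = (457 - 3Q)q_i - 156q_i.
First-order condition (treating rivals' output as given): 301 - 6q_i - 3·Σ_{j≠i} q_j = 0.
With identical firms every q_j equals q_i, so Σ_{j≠i} q_j = 3q_i and 301 = 15q_i, giving q_i = 301/15.
Price P = 457 - 3·(1204/15) = 1081/5.
Talus's profit: (1081/5 - 156)·(301/15) - 477 = 731.0133.

731.01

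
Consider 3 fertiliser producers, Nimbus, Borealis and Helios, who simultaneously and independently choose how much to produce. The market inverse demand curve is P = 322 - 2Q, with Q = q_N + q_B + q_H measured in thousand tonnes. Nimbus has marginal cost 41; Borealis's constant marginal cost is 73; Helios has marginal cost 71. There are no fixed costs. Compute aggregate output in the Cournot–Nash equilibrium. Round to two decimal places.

97.63

Nimbus's profit: π_N = (322 - 2Q)q_N - (41q_N). Setting ∂π_N/∂q_N = 0: 281 - 4q_N - 2(q_B + q_H) = 0.
Borealis's first-order condition: 249 - 4q_B - 2(q_N + q_H) = 0.
Helios's profit: π_H = (322 - 2Q)q_H - (71q_H). Setting ∂π_H/∂q_H = 0: 251 - 4q_H - 2(q_N + q_B) = 0.
Adding the 3 first-order conditions: 781 − 8Q = 0, so Q = 781/8.
Back-substituting: q_N = (281 − 781/4)/2 = 343/8, q_B = (249 − 781/4)/2 = 215/8, q_H = (251 − 781/4)/2 = 223/8.
Total output Q = 343/8 + 215/8 + 223/8 = 781/8.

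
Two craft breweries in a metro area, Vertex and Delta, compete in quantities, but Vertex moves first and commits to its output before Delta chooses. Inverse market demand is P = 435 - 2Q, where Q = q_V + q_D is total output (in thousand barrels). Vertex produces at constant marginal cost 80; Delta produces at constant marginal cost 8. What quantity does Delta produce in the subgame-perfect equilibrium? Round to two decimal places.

71.38

Solve by backward induction. Given q_V, the follower Delta maximises π_D = (435 - 2q_V - 2q_D)q_D - 8q_D.
Setting the follower's marginal profit to zero, 427 - 2q_V - 4q_D = 0, i.e. q_D = (427 - 2q_V)/4.
The leader anticipates this reaction. Substituting into P = 435 - 2Q gives P = 443/2 - q_V, so π_V = (443/2 - q_V)q_V - 80q_V.
The leader's first-order condition 283/2 - 2q_V = 0 yields q_V = 283/4.
Then q_D = (427 - 2·(283/4))/4 = 571/8.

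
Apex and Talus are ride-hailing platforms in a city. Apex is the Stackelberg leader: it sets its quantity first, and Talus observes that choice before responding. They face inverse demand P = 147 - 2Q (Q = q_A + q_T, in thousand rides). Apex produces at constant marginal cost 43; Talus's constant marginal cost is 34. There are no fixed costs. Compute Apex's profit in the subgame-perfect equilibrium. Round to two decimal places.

Solve by backward induction. Given q_A, the follower Talus maximises π_T = (147 - 2q_A - 2q_T)q_T - 34q_T.
∂π_T/∂q_T = 113 - 2q_A - 4q_T = 0 gives the reaction function q_T = (113 - 2q_A)/4.
Apex substitutes q_T(q_A) into its own profit: π_A = q_A(147 - 2q_A - (113 - 2q_A)/2) - 43q_A = (181/2 - q_A)q_A - 43q_A.
Leader FOC: 95/2 - 2q_A = 0, so q_A = 95/4.
Then q_T = (113 - 2·(95/4))/4 = 131/8.
Price P = 147 - 2·(321/8) = 267/4.
Apex's profit: (267/4 - 43)·(95/4) = 564.0625.

564.06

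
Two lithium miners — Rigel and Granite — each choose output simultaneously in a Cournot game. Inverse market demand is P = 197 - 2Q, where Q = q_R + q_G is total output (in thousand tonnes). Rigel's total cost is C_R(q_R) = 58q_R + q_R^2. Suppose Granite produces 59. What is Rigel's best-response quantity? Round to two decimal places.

With the rival's output fixed at 59, Rigel's profit is π_R = (197 - 2·59 - 2q_R)q_R - (58q_R + q_R²) = (79 - 2q_R)q_R - (58q_R + q_R²).
∂π_R/∂q_R = 21 - 6q_R = 0, so q_R = 7/2.

3.50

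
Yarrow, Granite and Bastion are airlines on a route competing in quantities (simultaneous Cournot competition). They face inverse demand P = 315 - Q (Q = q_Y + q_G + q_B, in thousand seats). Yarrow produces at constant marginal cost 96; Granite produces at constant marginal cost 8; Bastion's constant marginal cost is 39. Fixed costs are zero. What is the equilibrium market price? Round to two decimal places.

114.50

Yarrow's profit: π_Y = (315 - Q)q_Y - (96q_Y). Setting ∂π_Y/∂q_Y = 0: 219 - 2q_Y - (q_G + q_B) = 0.
Granite's first-order condition: 307 - 2q_G - (q_Y + q_B) = 0.
Bastion's first-order condition: 276 - 2q_B - (q_Y + q_G) = 0.
Adding the 3 conditions: 802 − 2Q − 2Q = 0, i.e. Q = 401/2.
Back-substituting: q_Y = (219 − 401/2) = 37/2, q_G = (307 − 401/2) = 213/2, q_B = (276 − 401/2) = 151/2.
Total output Q = 401/2, so price P = 315 - 401/2 = 229/2.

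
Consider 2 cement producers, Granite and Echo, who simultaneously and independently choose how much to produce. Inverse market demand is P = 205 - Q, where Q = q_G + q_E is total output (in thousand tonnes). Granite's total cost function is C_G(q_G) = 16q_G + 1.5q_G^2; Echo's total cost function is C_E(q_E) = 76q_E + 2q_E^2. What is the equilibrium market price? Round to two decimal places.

154.62

Granite's profit: π_G = (205 - Q)q_G - (16q_G + (3/2)q_G²). Setting ∂π_G/∂q_G = 0: 189 - 5q_G - (q_E) = 0.
Echo's profit: π_E = (205 - Q)q_E - (76q_E + 2q_E²). Setting ∂π_E/∂q_E = 0: 129 - 6q_E - (q_G) = 0.
Rearranging gives the reaction functions q_G = (189 - q_E)/5 and q_E = (129 - q_G)/6.
Solving the pair: q_G = 1005/29, q_E = 456/29.
Total output Q = 1461/29, so price P = 205 - 1461/29 = 154.6207.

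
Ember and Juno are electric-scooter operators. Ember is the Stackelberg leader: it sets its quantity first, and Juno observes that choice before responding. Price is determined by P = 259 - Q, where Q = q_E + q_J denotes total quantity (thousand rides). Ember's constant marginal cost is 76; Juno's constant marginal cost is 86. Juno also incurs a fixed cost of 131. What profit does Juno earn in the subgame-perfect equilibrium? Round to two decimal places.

1332.06

Solve by backward induction. Given q_E, the follower Juno maximises π_J = (259 - q_E - q_J)q_J - 86q_J.
Follower FOC: 173 - q_E - 2q_J = 0, so q_J(q_E) = (173 - q_E)/2.
Ember substitutes q_J(q_E) into its own profit: π_E = q_E(259 - q_E - (173 - q_E)/2) - 76q_E = (345/2 - (1/2)q_E)q_E - 76q_E.
The leader's first-order condition 193/2 - q_E = 0 yields q_E = 193/2.
Then q_J = (173 - 193/2)/2 = 153/4.
Price P = 259 - 539/4 = 497/4.
Juno's profit: (497/4 - 86)·(153/4) - 131 = 1332.0625.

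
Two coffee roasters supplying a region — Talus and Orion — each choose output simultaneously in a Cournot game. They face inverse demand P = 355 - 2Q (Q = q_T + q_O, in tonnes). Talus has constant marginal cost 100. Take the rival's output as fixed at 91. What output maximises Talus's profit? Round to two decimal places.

With the rival's output fixed at 91, Talus's profit is π_T = (355 - 2·91 - 2q_T)q_T - (100q_T) = (173 - 2q_T)q_T - (100q_T).
∂π_T/∂q_T = 73 - 4q_T = 0, so q_T = 73/4.

18.25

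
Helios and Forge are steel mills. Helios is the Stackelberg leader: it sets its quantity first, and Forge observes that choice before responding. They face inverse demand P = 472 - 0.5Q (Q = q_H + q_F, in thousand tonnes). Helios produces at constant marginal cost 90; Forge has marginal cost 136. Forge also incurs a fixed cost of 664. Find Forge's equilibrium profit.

6778

Solve by backward induction. Given q_H, the follower Forge maximises π_F = (472 - (1/2)q_H - (1/2)q_F)q_F - 136q_F.
Setting the follower's marginal profit to zero, 336 - (1/2)q_H - q_F = 0, i.e. q_F = (336 - (1/2)q_H).
The leader anticipates this reaction. Substituting into P = 472 - 0.5Q gives P = 304 - (1/4)q_H, so π_H = (304 - (1/4)q_H)q_H - 90q_H.
The leader's first-order condition 214 - (1/2)q_H = 0 yields q_H = 428.
Then q_F = (336 - (1/2)·428) = 122.
Price P = 472 - (1/2)·550 = 197.
Forge's profit: (197 - 136)·122 - 664 = 6778.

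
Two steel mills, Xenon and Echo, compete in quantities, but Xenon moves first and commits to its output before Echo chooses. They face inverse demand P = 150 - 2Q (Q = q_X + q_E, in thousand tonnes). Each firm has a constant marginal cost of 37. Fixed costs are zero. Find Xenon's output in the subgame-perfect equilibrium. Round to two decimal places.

28.25

Solve by backward induction. Given q_X, the follower Echo maximises π_E = (150 - 2q_X - 2q_E)q_E - 37q_E.
Follower FOC: 113 - 2q_X - 4q_E = 0, so q_E(q_X) = (113 - 2q_X)/4.
Xenon substitutes q_E(q_X) into its own profit: π_X = q_X(150 - 2q_X - (113 - 2q_X)/2) - 37q_X = (187/2 - q_X)q_X - 37q_X.
Maximising: ∂π_X/∂q_X = 113/2 - 2q_X = 0, giving q_X = 113/4.
Then q_E = (113 - 2·(113/4))/4 = 113/8.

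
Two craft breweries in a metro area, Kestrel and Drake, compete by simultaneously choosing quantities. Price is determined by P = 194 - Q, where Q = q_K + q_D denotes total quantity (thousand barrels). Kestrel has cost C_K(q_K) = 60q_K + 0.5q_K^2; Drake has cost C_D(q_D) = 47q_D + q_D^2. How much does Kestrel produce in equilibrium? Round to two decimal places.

Kestrel's profit: π_K = (194 - Q)q_K - (60q_K + (1/2)q_K²). Setting ∂π_K/∂q_K = 0: 134 - 3q_K - (q_D) = 0.
Drake's first-order condition: 147 - 4q_D - (q_K) = 0.
So q_K = (134 - q_D)/3 and q_D = (147 - q_K)/4.
Solving the pair: q_K = 389/11, q_D = 307/11.

35.36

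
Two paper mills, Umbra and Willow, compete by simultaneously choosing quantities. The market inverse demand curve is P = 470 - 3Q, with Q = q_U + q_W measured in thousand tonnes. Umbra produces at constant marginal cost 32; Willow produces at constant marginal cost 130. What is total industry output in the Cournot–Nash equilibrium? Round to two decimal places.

Umbra's profit: π_U = (470 - 3Q)q_U - (32q_U). Setting ∂π_U/∂q_U = 0: 438 - 6q_U - 3(q_W) = 0.
Willow's profit: π_W = (470 - 3Q)q_W - (130q_W). Setting ∂π_W/∂q_W = 0: 340 - 6q_W - 3(q_U) = 0.
So q_U = (438 - 3q_W)/6 and q_W = (340 - 3q_U)/6.
Substituting one into the other gives q_U = 536/9 and q_W = 242/9.
Total output Q = 536/9 + 242/9 = 778/9.

86.44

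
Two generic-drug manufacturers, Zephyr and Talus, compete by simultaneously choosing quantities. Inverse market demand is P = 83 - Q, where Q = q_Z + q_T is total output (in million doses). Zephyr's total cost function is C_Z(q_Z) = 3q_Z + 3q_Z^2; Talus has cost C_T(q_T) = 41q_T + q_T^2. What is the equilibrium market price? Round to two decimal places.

Zephyr's profit: π_Z = (83 - Q)q_Z - (3q_Z + 3q_Z²). Setting ∂π_Z/∂q_Z = 0: 80 - 8q_Z - (q_T) = 0.
Talus's first-order condition: 42 - 4q_T - (q_Z) = 0.
So q_Z = (80 - q_T)/8 and q_T = (42 - q_Z)/4.
Substituting one into the other gives q_Z = 278/31 and q_T = 256/31.
Total output Q = 534/31, so price P = 83 - 534/31 = 65.7742.

65.77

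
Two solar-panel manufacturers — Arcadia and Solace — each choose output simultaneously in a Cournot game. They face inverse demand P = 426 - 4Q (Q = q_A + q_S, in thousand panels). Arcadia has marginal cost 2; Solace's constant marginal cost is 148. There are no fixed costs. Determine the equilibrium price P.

192

Arcadia's profit: π_A = (426 - 4Q)q_A - (2q_A). Setting ∂π_A/∂q_A = 0: 424 - 8q_A - 4(q_S) = 0.
Solace's profit: π_S = (426 - 4Q)q_S - (148q_S). Setting ∂π_S/∂q_S = 0: 278 - 8q_S - 4(q_A) = 0.
Rearranging gives the reaction functions q_A = (424 - 4q_S)/8 and q_S = (278 - 4q_A)/8.
Substituting one into the other gives q_A = 95/2 and q_S = 11.
Total output Q = 117/2, so price P = 426 - 4·(117/2) = 192.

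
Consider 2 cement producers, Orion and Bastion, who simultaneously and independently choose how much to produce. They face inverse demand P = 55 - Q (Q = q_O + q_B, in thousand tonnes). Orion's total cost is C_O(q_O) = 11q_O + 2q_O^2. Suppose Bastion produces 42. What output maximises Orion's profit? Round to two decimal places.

With the rival's output fixed at 42, Orion's profit is π_O = (55 - 42 - q_O)q_O - (11q_O + 2q_O²) = (13 - q_O)q_O - (11q_O + 2q_O²).
∂π_O/∂q_O = 2 - 6q_O = 0, so q_O = 1/3.

0.33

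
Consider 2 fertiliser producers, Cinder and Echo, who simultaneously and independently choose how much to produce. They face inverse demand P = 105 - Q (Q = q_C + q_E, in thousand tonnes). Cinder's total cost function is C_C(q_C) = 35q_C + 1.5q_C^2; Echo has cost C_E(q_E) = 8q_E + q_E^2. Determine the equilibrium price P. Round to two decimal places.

73.53

Cinder's profit: π_C = (105 - Q)q_C - (35q_C + (3/2)q_C²). Setting ∂π_C/∂q_C = 0: 70 - 5q_C - (q_E) = 0.
Echo's first-order condition: 97 - 4q_E - (q_C) = 0.
So q_C = (70 - q_E)/5 and q_E = (97 - q_C)/4.
Substituting one into the other gives q_C = 183/19 and q_E = 415/19.
Total output Q = 598/19, so price P = 105 - 598/19 = 1397/19.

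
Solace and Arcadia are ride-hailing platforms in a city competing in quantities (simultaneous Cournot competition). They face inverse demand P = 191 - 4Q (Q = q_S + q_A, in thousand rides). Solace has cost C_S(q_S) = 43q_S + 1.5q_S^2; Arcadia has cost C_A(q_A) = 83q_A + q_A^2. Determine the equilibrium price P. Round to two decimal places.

Solace's profit: π_S = (191 - 4Q)q_S - (43q_S + (3/2)q_S²). Setting ∂π_S/∂q_S = 0: 148 - 11q_S - 4(q_A) = 0.
Arcadia's first-order condition: 108 - 10q_A - 4(q_S) = 0.
Best responses: q_S = (148 - 4q_A)/11, q_A = (108 - 4q_S)/10.
Solving the pair: q_S = 524/47, q_A = 298/47.
Total output Q = 822/47, so price P = 191 - 4·(822/47) = 121.0426.

121.04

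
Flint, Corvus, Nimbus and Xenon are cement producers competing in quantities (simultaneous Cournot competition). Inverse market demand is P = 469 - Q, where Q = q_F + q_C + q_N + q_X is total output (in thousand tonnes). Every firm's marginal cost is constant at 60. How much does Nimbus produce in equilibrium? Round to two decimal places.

81.80

Each firm earns π_i = (469 - Q)q_i - 60q_i.
First-order condition (treating rivals' output as given): 409 - 2q_i - Σ_{j≠i} q_j = 0.
With identical firms every q_j equals q_i, so Σ_{j≠i} q_j = 3q_i and 409 = 5q_i, giving q_i = 409/5.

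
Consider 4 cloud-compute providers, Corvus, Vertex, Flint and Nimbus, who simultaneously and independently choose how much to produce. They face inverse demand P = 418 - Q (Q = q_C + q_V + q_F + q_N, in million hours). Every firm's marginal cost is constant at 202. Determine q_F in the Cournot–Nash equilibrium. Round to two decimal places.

A representative firm's profit is π_i = q_i(418 - Q) - 202q_i.
Setting ∂π_i/∂q_i = 0 with rivals' quantities fixed: 216 - 2q_i - Σ_{j≠i} q_j = 0.
By symmetry each firm produces the same amount; substituting Σ_{j≠i} q_j = 3q_i yields q_i = 216/5.

43.20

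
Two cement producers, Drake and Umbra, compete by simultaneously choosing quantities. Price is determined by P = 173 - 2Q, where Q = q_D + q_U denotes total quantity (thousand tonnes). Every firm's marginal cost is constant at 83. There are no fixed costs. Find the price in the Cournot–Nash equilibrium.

A representative firm's profit is π_i = q_i(173 - 2Q) - 83q_i.
First-order condition (treating rivals' output as given): 90 - 4q_i - 2q_j = 0.
With identical firms every q_j equals q_i, so q_j = q_i and 90 = 6q_i, giving q_i = 15.
Total output Q = 30, so price P = 173 - 2·30 = 113.

113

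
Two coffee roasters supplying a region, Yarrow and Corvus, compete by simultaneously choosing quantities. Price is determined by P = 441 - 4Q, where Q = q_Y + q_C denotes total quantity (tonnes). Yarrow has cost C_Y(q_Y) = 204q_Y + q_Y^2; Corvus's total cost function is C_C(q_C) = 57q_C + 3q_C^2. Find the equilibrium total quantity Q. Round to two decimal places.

37.69

Yarrow's profit: π_Y = (441 - 4Q)q_Y - (204q_Y + q_Y²). Setting ∂π_Y/∂q_Y = 0: 237 - 10q_Y - 4(q_C) = 0.
Corvus's first-order condition: 384 - 14q_C - 4(q_Y) = 0.
Rearranging gives the reaction functions q_Y = (237 - 4q_C)/10 and q_C = (384 - 4q_Y)/14.
Substituting one into the other gives q_Y = 891/62 and q_C = 723/31.
Total output Q = 891/62 + 723/31 = 37.6935.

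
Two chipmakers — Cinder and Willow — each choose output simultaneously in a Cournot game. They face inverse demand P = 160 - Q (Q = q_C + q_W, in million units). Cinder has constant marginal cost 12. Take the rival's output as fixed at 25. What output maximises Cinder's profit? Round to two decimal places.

With the rival's output fixed at 25, Cinder's profit is π_C = (160 - 25 - q_C)q_C - (12q_C) = (135 - q_C)q_C - (12q_C).
∂π_C/∂q_C = 123 - 2q_C = 0, so q_C = 123/2.

61.50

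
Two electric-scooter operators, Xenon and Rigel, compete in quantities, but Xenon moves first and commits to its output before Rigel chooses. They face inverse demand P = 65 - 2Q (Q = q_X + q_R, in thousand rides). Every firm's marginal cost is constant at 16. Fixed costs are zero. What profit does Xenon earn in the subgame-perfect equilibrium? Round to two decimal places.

150.06

Solve by backward induction. Given q_X, the follower Rigel maximises π_R = (65 - 2q_X - 2q_R)q_R - 16q_R.
Follower FOC: 49 - 2q_X - 4q_R = 0, so q_R(q_X) = (49 - 2q_X)/4.
Xenon substitutes q_R(q_X) into its own profit: π_X = q_X(65 - 2q_X - (49 - 2q_X)/2) - 16q_X = (81/2 - q_X)q_X - 16q_X.
The leader's first-order condition 49/2 - 2q_X = 0 yields q_X = 49/4.
Then q_R = (49 - 2·(49/4))/4 = 49/8.
Price P = 65 - 2·(147/8) = 113/4.
Xenon's profit: (113/4 - 16)·(49/4) = 150.0625.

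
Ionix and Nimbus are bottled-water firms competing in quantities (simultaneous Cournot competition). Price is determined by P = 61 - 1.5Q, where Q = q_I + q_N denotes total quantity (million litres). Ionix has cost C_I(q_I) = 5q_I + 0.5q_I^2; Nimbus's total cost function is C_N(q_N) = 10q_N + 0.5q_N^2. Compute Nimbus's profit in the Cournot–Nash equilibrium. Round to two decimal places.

152.33

Ionix's profit: π_I = (61 - 1.5Q)q_I - (5q_I + (1/2)q_I²). Setting ∂π_I/∂q_I = 0: 56 - 4q_I - (3/2)(q_N) = 0.
Nimbus's first-order condition: 51 - 4q_N - (3/2)(q_I) = 0.
Best responses: q_I = (56 - (3/2)q_N)/4, q_N = (51 - (3/2)q_I)/4.
Solving the pair: q_I = 118/11, q_N = 96/11.
Price P = 61 - (3/2)·(214/11) = 350/11.
Nimbus's profit: (350/11)·(96/11) - 10·(96/11) - (1/2)(96/11)² = 152.3306.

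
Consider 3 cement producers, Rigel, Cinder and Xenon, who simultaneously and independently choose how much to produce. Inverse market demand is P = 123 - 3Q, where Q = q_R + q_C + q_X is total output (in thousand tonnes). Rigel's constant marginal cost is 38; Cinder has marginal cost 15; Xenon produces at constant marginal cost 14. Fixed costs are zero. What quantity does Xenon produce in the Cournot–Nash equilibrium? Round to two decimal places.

Rigel's profit: π_R = (123 - 3Q)q_R - (38q_R). Setting ∂π_R/∂q_R = 0: 85 - 6q_R - 3(q_C + q_X) = 0.
Cinder's first-order condition: 108 - 6q_C - 3(q_R + q_X) = 0.
Xenon's first-order condition: 109 - 6q_X - 3(q_R + q_C) = 0.
Adding the 3 conditions: 302 − 6Q − 6Q = 0, i.e. Q = 151/6.
Back-substituting: q_R = (85 − 151/2)/3 = 19/6, q_C = (108 − 151/2)/3 = 65/6, q_X = (109 − 151/2)/3 = 67/6.

11.17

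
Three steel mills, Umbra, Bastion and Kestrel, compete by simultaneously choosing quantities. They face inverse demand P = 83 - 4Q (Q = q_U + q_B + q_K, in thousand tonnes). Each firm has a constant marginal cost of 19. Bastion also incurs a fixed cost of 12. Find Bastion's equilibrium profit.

52

A representative firm's profit is π_i = q_i(83 - 4Q) - 19q_i.
Setting ∂π_i/∂q_i = 0 with rivals' quantities fixed: 64 - 8q_i - 4·Σ_{j≠i} q_j = 0.
With identical firms every q_j equals q_i, so Σ_{j≠i} q_j = 2q_i and 64 = 16q_i, giving q_i = 4.
Price P = 83 - 4·12 = 35.
Bastion's profit: (35 - 19)·4 - 12 = 52.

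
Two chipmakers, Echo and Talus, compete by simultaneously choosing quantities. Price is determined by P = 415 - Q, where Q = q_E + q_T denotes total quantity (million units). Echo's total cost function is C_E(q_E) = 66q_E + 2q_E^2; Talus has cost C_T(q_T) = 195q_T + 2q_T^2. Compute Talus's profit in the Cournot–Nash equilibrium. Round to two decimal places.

Echo's profit: π_E = (415 - Q)q_E - (66q_E + 2q_E²). Setting ∂π_E/∂q_E = 0: 349 - 6q_E - (q_T) = 0.
Talus's first-order condition: 220 - 6q_T - (q_E) = 0.
Best responses: q_E = (349 - q_T)/6, q_T = (220 - q_E)/6.
Solving the pair: q_E = 1874/35, q_T = 971/35.
Price P = 415 - 569/7 = 333.7143.
Talus's profit: 333.7143·(971/35) - 195·(971/35) - 2(971/35)² = 2308.9984.

2309.00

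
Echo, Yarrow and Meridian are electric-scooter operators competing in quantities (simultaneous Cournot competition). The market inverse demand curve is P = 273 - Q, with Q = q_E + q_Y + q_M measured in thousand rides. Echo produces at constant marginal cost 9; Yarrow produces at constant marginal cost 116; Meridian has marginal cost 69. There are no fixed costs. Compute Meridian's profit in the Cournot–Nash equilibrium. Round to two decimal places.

Echo's profit: π_E = (273 - Q)q_E - (9q_E). Setting ∂π_E/∂q_E = 0: 264 - 2q_E - (q_Y + q_M) = 0.
Yarrow's profit: π_Y = (273 - Q)q_Y - (116q_Y). Setting ∂π_Y/∂q_Y = 0: 157 - 2q_Y - (q_E + q_M) = 0.
Meridian's profit: π_M = (273 - Q)q_M - (69q_M). Setting ∂π_M/∂q_M = 0: 204 - 2q_M - (q_E + q_Y) = 0.
Summing all 3 equations gives 625 − 4Q = 0, hence Q = 625/4.
Back-substituting: q_E = (264 − 625/4) = 431/4, q_Y = (157 − 625/4) = 3/4, q_M = (204 − 625/4) = 191/4.
Price P = 273 - 625/4 = 467/4.
Meridian's profit: (467/4 - 69)·(191/4) = 2280.0625.

2280.06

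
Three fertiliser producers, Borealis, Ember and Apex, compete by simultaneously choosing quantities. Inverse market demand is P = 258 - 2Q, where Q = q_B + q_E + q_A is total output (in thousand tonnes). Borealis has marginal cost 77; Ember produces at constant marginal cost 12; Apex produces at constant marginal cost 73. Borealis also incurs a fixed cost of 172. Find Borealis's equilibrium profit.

Borealis's profit: π_B = (258 - 2Q)q_B - (77q_B). Setting ∂π_B/∂q_B = 0: 181 - 4q_B - 2(q_E + q_A) = 0.
Ember's profit: π_E = (258 - 2Q)q_E - (12q_E). Setting ∂π_E/∂q_E = 0: 246 - 4q_E - 2(q_B + q_A) = 0.
Apex's first-order condition: 185 - 4q_A - 2(q_B + q_E) = 0.
Adding the 3 first-order conditions: 612 − 8Q = 0, so Q = 153/2.
Back-substituting: q_B = (181 − 153)/2 = 14, q_E = (246 − 153)/2 = 93/2, q_A = (185 − 153)/2 = 16.
Price P = 258 - 2·(153/2) = 105.
Borealis's profit: (105 - 77)·14 - 172 = 220.

220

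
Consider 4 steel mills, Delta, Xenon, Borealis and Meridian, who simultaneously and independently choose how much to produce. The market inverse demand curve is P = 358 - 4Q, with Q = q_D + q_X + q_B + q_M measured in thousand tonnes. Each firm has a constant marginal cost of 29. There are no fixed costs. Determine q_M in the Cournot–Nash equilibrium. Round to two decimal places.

16.45

A representative firm's profit is π_i = q_i(358 - 4Q) - 29q_i.
Setting ∂π_i/∂q_i = 0 with rivals' quantities fixed: 329 - 8q_i - 4·Σ_{j≠i} q_j = 0.
By symmetry each firm produces the same amount; substituting Σ_{j≠i} q_j = 3q_i yields q_i = 329/20.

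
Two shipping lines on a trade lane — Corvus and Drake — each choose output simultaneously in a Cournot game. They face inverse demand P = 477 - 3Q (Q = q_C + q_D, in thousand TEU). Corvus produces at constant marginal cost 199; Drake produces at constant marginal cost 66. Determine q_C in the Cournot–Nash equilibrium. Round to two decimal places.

Corvus's profit: π_C = (477 - 3Q)q_C - (199q_C). Setting ∂π_C/∂q_C = 0: 278 - 6q_C - 3(q_D) = 0.
Drake's profit: π_D = (477 - 3Q)q_D - (66q_D). Setting ∂π_D/∂q_D = 0: 411 - 6q_D - 3(q_C) = 0.
Rearranging gives the reaction functions q_C = (278 - 3q_D)/6 and q_D = (411 - 3q_C)/6.
Solving the pair: q_C = 145/9, q_D = 544/9.

16.11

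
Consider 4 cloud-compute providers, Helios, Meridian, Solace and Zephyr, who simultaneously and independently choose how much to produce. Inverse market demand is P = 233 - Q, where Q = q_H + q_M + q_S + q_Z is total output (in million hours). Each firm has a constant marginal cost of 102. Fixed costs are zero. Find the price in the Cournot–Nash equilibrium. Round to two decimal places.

128.20

Each firm earns π_i = (233 - Q)q_i - 102q_i.
Setting ∂π_i/∂q_i = 0 with rivals' quantities fixed: 131 - 2q_i - Σ_{j≠i} q_j = 0.
With identical firms every q_j equals q_i, so Σ_{j≠i} q_j = 3q_i and 131 = 5q_i, giving q_i = 131/5.
Total output Q = 524/5, so price P = 233 - 524/5 = 641/5.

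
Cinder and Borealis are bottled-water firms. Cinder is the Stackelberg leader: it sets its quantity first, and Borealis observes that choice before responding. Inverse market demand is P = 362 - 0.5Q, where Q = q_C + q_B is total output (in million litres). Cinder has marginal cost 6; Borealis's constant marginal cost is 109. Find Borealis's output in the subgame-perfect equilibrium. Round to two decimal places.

23.50

The follower Borealis best-responds to any q_C: π_B = (362 - 0.5Q)q_B - 109q_B.
∂π_B/∂q_B = 253 - (1/2)q_C - q_B = 0 gives the reaction function q_B = (253 - (1/2)q_C).
The leader anticipates this reaction. Substituting into P = 362 - 0.5Q gives P = 471/2 - (1/4)q_C, so π_C = (471/2 - (1/4)q_C)q_C - 6q_C.
Leader FOC: 459/2 - (1/2)q_C = 0, so q_C = 459.
Then q_B = (253 - (1/2)·459) = 47/2.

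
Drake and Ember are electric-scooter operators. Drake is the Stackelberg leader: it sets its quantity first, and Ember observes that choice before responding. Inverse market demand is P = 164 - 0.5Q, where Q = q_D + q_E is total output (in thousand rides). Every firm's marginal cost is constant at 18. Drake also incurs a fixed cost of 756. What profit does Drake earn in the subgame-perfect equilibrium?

The follower Ember best-responds to any q_D: π_E = (164 - 0.5Q)q_E - 18q_E.
Follower FOC: 146 - (1/2)q_D - q_E = 0, so q_E(q_D) = (146 - (1/2)q_D).
Drake substitutes q_E(q_D) into its own profit: π_D = q_D(164 - (1/2)q_D - (146 - (1/2)q_D)/2) - 18q_D = (91 - (1/4)q_D)q_D - 18q_D.
Maximising: ∂π_D/∂q_D = 73 - (1/2)q_D = 0, giving q_D = 146.
Then q_E = (146 - (1/2)·146) = 73.
Price P = 164 - (1/2)·219 = 109/2.
Drake's profit: (109/2 - 18)·146 - 756 = 4573.

4573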